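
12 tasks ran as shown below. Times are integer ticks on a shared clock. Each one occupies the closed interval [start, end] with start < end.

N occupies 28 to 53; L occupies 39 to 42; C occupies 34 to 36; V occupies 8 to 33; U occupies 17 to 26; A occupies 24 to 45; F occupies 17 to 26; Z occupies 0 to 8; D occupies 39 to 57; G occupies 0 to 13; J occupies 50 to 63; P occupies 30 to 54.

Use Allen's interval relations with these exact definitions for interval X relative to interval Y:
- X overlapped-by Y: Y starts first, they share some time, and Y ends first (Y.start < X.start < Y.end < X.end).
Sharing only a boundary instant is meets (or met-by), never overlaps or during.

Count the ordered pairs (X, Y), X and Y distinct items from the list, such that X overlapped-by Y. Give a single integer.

15

Checking all 132 ordered pairs for relation 'overlapped-by'; matching pairs in alphabetical order:
(A, F): A overlapped-by F ✓
(A, U): A overlapped-by U ✓
(A, V): A overlapped-by V ✓
(D, A): D overlapped-by A ✓
(D, N): D overlapped-by N ✓
(D, P): D overlapped-by P ✓
(J, D): J overlapped-by D ✓
(J, N): J overlapped-by N ✓
(J, P): J overlapped-by P ✓
(N, A): N overlapped-by A ✓
(N, V): N overlapped-by V ✓
(P, A): P overlapped-by A ✓
(P, N): P overlapped-by N ✓
(P, V): P overlapped-by V ✓
(V, G): V overlapped-by G ✓
Count: 15.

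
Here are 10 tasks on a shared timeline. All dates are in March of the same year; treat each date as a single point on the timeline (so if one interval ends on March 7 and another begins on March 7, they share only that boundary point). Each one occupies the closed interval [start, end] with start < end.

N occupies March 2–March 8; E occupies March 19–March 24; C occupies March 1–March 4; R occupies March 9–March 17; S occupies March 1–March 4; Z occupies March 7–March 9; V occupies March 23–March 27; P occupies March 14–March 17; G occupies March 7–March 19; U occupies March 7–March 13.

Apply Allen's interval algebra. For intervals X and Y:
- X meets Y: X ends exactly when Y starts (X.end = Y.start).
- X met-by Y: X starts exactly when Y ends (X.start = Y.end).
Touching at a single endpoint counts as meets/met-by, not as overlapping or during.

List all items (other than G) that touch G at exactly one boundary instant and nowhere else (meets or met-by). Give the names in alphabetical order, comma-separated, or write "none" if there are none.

Target G = [March 7, March 19].
C [March 1, March 4] → before → no.
E [March 19, March 24] → met-by → yes.
N [March 2, March 8] → overlaps → no.
P [March 14, March 17] → during → no.
R [March 9, March 17] → during → no.
S [March 1, March 4] → before → no.
U [March 7, March 13] → starts → no.
V [March 23, March 27] → after → no.
Z [March 7, March 9] → starts → no.
Result: E.

E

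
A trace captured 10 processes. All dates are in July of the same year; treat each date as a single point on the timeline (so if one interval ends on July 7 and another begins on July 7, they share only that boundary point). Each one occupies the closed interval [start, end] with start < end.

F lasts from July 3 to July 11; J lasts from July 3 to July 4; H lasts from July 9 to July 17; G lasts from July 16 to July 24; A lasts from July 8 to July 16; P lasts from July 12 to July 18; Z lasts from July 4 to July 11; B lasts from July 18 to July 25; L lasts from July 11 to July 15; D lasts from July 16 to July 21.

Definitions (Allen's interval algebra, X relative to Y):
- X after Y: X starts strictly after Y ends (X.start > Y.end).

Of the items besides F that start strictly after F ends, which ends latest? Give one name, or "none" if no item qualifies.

B

Target F = [July 3, July 11].
A [July 8, July 16] → overlapped-by → excluded.
B [July 18, July 25] → after → candidate.
D [July 16, July 21] → after → candidate.
G [July 16, July 24] → after → candidate.
H [July 9, July 17] → overlapped-by → excluded.
J [July 3, July 4] → starts → excluded.
L [July 11, July 15] → met-by → excluded.
P [July 12, July 18] → after → candidate.
Z [July 4, July 11] → finishes → excluded.
Among candidates, latest end is July 25 → B.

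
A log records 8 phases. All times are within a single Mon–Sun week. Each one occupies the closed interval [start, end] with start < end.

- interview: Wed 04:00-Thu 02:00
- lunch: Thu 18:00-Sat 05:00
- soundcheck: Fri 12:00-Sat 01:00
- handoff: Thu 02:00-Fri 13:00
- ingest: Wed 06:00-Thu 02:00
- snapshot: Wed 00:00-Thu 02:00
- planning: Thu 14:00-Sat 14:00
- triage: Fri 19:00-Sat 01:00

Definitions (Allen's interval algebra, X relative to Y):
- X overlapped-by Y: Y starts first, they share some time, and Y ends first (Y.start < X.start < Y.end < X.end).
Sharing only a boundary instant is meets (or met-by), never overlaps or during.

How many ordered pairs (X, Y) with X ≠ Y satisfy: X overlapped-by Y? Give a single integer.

Checking all 56 ordered pairs for relation 'overlapped-by'; matching pairs in alphabetical order:
(lunch, handoff): lunch overlapped-by handoff ✓
(planning, handoff): planning overlapped-by handoff ✓
(soundcheck, handoff): soundcheck overlapped-by handoff ✓
Count: 3.

3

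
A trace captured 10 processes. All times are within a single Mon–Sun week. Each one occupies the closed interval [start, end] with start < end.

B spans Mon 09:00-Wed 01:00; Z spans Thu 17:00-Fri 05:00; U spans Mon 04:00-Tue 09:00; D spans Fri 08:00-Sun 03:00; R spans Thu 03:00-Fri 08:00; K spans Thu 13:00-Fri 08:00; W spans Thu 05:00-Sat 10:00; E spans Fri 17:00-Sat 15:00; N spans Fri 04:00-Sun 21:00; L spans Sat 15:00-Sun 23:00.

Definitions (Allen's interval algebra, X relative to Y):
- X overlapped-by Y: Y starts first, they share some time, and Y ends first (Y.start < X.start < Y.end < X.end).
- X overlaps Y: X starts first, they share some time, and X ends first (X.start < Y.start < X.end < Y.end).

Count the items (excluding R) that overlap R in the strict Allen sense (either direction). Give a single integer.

Target R = [Thu 03:00, Fri 08:00].
B [Mon 09:00, Wed 01:00] → before → no.
D [Fri 08:00, Sun 03:00] → met-by → no.
E [Fri 17:00, Sat 15:00] → after → no.
K [Thu 13:00, Fri 08:00] → finishes → no.
L [Sat 15:00, Sun 23:00] → after → no.
N [Fri 04:00, Sun 21:00] → overlapped-by → counts.
U [Mon 04:00, Tue 09:00] → before → no.
W [Thu 05:00, Sat 10:00] → overlapped-by → counts.
Z [Thu 17:00, Fri 05:00] → during → no.
Total: 2.

2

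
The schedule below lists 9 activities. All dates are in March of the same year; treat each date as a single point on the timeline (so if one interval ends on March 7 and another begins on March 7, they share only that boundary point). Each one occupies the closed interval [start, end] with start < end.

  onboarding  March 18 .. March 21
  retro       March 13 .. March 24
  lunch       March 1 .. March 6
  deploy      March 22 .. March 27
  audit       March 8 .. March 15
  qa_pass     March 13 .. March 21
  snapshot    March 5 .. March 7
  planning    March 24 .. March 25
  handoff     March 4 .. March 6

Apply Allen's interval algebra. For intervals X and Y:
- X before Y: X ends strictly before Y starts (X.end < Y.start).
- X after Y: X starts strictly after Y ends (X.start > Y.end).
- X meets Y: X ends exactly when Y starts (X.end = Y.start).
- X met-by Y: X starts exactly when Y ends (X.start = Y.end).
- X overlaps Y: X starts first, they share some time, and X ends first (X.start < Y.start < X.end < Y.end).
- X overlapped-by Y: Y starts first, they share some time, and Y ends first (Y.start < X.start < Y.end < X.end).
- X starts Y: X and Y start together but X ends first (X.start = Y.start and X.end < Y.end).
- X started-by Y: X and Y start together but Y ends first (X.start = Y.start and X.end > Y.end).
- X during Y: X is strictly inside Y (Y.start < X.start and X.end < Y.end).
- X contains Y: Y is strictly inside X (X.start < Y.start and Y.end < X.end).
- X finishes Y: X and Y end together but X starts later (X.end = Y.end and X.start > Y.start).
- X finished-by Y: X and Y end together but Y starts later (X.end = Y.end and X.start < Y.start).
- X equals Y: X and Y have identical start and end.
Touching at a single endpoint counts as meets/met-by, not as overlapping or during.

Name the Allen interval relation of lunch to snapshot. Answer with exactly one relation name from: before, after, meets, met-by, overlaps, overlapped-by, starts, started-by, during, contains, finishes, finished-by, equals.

lunch = [March 1, March 6]; snapshot = [March 5, March 7].
Compare endpoints: lunch.start < snapshot.start, lunch.start < snapshot.end, lunch.end > snapshot.start, lunch.end < snapshot.end.
That pattern is 'overlaps'.

overlaps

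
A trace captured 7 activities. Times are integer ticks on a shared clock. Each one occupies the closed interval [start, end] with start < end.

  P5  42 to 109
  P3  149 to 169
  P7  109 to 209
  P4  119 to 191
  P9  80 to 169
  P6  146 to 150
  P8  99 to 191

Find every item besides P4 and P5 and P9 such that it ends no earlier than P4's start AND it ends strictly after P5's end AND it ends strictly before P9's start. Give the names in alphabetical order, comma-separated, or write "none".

Conditions: its end is no earlier than P4's start (X.end >= 119) AND its end is strictly after P5's end (X.end > 109) AND its end is strictly before P9's start (X.end < 80).
P3: end 169 >= 119? ✓; end 169 > 109? ✓; end 169 < 80? ✗ → no.
P6: end 150 >= 119? ✓; end 150 > 109? ✓; end 150 < 80? ✗ → no.
P7: end 209 >= 119? ✓; end 209 > 109? ✓; end 209 < 80? ✗ → no.
P8: end 191 >= 119? ✓; end 191 > 109? ✓; end 191 < 80? ✗ → no.
Result: none.

none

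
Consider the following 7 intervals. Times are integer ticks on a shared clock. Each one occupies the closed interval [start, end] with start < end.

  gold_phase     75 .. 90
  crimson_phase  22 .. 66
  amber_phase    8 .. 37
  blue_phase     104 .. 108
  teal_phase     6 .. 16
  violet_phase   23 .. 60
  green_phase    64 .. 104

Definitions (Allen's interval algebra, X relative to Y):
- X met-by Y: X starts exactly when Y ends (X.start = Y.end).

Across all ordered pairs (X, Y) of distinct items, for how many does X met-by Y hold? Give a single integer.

1

Checking all 42 ordered pairs for relation 'met-by'; matching pairs in alphabetical order:
(blue_phase, green_phase): blue_phase met-by green_phase ✓
Count: 1.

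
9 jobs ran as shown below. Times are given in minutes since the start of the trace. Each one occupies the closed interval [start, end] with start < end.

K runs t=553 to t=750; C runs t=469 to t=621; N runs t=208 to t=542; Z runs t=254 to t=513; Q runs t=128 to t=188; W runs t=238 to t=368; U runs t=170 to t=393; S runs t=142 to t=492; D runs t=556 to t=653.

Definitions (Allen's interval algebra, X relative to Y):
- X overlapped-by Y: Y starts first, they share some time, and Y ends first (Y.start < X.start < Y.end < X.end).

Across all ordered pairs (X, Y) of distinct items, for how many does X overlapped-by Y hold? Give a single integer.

12

Checking all 72 ordered pairs for relation 'overlapped-by'; matching pairs in alphabetical order:
(C, N): C overlapped-by N ✓
(C, S): C overlapped-by S ✓
(C, Z): C overlapped-by Z ✓
(D, C): D overlapped-by C ✓
(K, C): K overlapped-by C ✓
(N, S): N overlapped-by S ✓
(N, U): N overlapped-by U ✓
(S, Q): S overlapped-by Q ✓
(U, Q): U overlapped-by Q ✓
(Z, S): Z overlapped-by S ✓
(Z, U): Z overlapped-by U ✓
(Z, W): Z overlapped-by W ✓
Count: 12.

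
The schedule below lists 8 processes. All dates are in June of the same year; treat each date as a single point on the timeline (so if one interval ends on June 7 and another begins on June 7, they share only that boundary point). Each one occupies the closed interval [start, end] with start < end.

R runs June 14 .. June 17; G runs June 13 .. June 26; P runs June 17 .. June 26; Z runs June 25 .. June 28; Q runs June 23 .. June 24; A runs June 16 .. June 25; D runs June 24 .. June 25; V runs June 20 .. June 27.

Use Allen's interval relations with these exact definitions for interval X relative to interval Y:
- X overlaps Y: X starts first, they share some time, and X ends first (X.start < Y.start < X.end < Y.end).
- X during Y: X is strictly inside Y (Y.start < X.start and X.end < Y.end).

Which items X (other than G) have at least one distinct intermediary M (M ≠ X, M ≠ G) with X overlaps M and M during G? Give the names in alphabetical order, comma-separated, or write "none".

R

Target G = [June 13, June 26].
Intermediaries M with M during G: A, D, Q, R.
Via A — items with X overlaps A: R.
Via D — items with X overlaps D: none.
Via Q — items with X overlaps Q: none.
Via R — items with X overlaps R: none.
Union: R.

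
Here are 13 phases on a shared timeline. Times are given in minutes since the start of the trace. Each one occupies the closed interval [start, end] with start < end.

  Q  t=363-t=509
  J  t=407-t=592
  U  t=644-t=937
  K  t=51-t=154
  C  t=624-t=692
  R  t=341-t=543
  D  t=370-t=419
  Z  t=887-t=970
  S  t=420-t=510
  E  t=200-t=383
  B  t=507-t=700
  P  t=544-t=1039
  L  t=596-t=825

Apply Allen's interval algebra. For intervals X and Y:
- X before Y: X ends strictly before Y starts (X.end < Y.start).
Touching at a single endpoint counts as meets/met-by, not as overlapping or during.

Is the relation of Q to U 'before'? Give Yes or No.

Q = [t=363, t=509], U = [t=644, t=937].
Actual relation of Q to U: before.
Asked whether 'before' holds → Yes.

Yes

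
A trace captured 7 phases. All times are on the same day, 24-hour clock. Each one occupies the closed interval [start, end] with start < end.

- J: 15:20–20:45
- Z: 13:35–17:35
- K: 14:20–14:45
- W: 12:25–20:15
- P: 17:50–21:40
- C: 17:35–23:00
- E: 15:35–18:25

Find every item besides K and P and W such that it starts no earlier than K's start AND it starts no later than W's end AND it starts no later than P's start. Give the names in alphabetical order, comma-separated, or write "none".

Conditions: its start is no earlier than K's start (X.start >= 14:20) AND its start is no later than W's end (X.start <= 20:15) AND its start is no later than P's start (X.start <= 17:50).
C: start 17:35 >= 14:20? ✓; start 17:35 <= 20:15? ✓; start 17:35 <= 17:50? ✓ → yes.
E: start 15:35 >= 14:20? ✓; start 15:35 <= 20:15? ✓; start 15:35 <= 17:50? ✓ → yes.
J: start 15:20 >= 14:20? ✓; start 15:20 <= 20:15? ✓; start 15:20 <= 17:50? ✓ → yes.
Z: start 13:35 >= 14:20? ✗; start 13:35 <= 20:15? ✓; start 13:35 <= 17:50? ✓ → no.
Result: C, E, J.

C, E, J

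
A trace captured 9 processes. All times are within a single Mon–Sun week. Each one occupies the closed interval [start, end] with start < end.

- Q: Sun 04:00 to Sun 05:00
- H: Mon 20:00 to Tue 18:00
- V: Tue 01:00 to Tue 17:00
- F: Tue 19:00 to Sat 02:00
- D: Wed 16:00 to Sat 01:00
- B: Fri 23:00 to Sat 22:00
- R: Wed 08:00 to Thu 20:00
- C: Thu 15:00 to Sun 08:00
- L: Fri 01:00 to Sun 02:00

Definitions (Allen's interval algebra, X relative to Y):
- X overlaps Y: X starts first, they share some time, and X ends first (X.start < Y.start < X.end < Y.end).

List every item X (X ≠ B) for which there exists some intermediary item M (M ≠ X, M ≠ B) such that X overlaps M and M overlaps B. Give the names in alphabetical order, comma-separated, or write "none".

R

Target B = [Fri 23:00, Sat 22:00].
Intermediaries M with M overlaps B: D, F.
Via D — items with X overlaps D: R.
Via F — items with X overlaps F: none.
Union: R.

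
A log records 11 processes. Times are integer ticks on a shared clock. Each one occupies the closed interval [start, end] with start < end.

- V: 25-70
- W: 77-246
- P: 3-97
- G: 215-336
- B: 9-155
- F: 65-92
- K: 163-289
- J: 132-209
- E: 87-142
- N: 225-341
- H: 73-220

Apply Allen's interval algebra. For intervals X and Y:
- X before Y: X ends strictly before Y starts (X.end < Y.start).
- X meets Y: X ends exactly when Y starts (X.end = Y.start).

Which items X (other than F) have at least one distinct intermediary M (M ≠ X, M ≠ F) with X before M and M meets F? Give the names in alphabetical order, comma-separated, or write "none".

none

Target F = [65, 92].
Intermediaries M with M meets F: none.
Union: none.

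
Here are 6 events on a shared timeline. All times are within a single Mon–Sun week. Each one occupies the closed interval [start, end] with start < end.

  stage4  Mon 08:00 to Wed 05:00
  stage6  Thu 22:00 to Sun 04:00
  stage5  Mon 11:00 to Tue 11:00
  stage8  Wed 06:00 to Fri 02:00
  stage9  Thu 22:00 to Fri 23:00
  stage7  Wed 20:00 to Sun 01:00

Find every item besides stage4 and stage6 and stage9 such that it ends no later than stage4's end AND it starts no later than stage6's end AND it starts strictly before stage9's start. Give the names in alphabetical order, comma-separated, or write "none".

stage5

Conditions: its end is no later than stage4's end (X.end <= Wed 05:00) AND its start is no later than stage6's end (X.start <= Sun 04:00) AND its start is strictly before stage9's start (X.start < Thu 22:00).
stage5: end Tue 11:00 <= Wed 05:00? ✓; start Mon 11:00 <= Sun 04:00? ✓; start Mon 11:00 < Thu 22:00? ✓ → yes.
stage7: end Sun 01:00 <= Wed 05:00? ✗; start Wed 20:00 <= Sun 04:00? ✓; start Wed 20:00 < Thu 22:00? ✓ → no.
stage8: end Fri 02:00 <= Wed 05:00? ✗; start Wed 06:00 <= Sun 04:00? ✓; start Wed 06:00 < Thu 22:00? ✓ → no.
Result: stage5.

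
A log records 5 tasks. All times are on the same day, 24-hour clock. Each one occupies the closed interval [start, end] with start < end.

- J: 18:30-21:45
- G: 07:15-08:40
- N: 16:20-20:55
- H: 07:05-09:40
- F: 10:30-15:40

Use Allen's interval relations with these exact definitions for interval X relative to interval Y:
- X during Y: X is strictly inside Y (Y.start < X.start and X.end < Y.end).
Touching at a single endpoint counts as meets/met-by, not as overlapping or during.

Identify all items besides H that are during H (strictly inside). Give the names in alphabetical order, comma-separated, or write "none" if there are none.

G

Target H = [07:05, 09:40].
F [10:30, 15:40] → after → no.
G [07:15, 08:40] → during → yes.
J [18:30, 21:45] → after → no.
N [16:20, 20:55] → after → no.
Result: G.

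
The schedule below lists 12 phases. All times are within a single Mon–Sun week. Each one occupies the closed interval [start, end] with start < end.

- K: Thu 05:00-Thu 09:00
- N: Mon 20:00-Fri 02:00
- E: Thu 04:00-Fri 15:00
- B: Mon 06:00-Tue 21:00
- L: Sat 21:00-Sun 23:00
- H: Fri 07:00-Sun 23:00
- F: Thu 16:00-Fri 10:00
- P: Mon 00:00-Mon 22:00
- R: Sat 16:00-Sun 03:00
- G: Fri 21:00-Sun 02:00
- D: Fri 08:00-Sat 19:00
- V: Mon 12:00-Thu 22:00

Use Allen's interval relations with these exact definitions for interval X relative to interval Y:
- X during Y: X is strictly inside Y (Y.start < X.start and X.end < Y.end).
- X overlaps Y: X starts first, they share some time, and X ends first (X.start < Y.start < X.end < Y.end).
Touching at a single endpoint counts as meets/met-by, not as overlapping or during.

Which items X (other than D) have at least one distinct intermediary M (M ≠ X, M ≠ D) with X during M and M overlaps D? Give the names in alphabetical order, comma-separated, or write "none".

Target D = [Fri 08:00, Sat 19:00].
Intermediaries M with M overlaps D: E, F.
Via E — items with X during E: F, K.
Via F — items with X during F: none.
Union: F, K.

F, K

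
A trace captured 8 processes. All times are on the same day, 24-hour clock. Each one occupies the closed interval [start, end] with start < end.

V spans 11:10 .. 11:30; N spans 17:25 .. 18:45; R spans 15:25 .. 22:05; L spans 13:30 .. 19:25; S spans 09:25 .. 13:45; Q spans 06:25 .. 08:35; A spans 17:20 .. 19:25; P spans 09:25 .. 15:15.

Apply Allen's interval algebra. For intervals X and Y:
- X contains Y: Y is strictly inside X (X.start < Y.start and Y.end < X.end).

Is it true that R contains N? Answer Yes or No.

R = [15:25, 22:05], N = [17:25, 18:45].
Actual relation of R to N: contains.
Asked whether 'contains' holds → Yes.

Yes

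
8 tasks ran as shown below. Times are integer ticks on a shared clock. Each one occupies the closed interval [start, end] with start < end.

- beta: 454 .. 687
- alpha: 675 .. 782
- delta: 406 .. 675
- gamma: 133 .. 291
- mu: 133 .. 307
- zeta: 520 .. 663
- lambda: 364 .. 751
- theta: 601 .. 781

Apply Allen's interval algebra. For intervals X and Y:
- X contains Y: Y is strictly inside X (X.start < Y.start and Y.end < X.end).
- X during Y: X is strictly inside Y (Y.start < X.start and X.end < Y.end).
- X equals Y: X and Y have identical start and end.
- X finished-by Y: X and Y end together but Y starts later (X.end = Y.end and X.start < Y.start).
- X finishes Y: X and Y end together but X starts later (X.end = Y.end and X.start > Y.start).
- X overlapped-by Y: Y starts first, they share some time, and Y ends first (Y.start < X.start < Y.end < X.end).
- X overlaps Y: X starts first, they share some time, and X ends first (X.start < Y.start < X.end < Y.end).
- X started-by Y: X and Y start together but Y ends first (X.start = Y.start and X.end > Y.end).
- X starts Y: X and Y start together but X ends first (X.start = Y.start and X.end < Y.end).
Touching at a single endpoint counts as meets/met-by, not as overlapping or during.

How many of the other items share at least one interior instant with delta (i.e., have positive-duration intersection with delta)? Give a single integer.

Target delta = [406, 675].
alpha [675, 782] → met-by → no.
beta [454, 687] → overlapped-by → counts.
gamma [133, 291] → before → no.
lambda [364, 751] → contains → counts.
mu [133, 307] → before → no.
theta [601, 781] → overlapped-by → counts.
zeta [520, 663] → during → counts.
Total: 4.

4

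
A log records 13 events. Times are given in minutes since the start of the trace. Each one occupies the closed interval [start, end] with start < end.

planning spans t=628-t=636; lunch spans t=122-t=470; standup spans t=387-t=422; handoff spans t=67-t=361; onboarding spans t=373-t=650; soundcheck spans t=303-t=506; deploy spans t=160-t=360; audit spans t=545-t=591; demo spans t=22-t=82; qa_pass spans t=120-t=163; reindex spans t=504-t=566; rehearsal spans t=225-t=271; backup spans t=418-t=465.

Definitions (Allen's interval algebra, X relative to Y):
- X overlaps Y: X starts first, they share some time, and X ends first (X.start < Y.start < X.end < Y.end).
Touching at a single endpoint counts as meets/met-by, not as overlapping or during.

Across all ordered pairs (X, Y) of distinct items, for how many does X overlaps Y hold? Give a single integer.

12

Checking all 156 ordered pairs for relation 'overlaps'; matching pairs in alphabetical order:
(demo, handoff): demo overlaps handoff ✓
(deploy, soundcheck): deploy overlaps soundcheck ✓
(handoff, lunch): handoff overlaps lunch ✓
(handoff, soundcheck): handoff overlaps soundcheck ✓
(lunch, onboarding): lunch overlaps onboarding ✓
(lunch, soundcheck): lunch overlaps soundcheck ✓
(qa_pass, deploy): qa_pass overlaps deploy ✓
(qa_pass, lunch): qa_pass overlaps lunch ✓
(reindex, audit): reindex overlaps audit ✓
(soundcheck, onboarding): soundcheck overlaps onboarding ✓
(soundcheck, reindex): soundcheck overlaps reindex ✓
(standup, backup): standup overlaps backup ✓
Count: 12.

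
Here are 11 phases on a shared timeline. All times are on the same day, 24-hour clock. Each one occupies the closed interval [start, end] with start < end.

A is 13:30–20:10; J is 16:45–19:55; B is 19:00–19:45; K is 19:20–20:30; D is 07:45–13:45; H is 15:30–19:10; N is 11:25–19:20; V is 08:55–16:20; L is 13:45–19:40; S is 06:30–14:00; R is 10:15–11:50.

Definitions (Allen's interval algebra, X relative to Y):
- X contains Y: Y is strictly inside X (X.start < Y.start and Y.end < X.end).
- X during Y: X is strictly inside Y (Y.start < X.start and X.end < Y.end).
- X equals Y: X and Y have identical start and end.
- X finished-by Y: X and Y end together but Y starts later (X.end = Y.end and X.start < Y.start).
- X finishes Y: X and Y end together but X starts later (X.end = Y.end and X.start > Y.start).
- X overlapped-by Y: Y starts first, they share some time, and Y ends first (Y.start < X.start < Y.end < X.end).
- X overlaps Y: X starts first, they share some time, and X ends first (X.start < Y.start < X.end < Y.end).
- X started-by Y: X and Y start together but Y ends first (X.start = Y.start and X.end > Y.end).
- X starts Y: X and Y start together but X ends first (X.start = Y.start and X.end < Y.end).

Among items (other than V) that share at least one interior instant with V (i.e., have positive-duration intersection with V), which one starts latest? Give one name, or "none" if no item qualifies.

Target V = [08:55, 16:20].
A [13:30, 20:10] → overlapped-by → candidate.
B [19:00, 19:45] → after → excluded.
D [07:45, 13:45] → overlaps → candidate.
H [15:30, 19:10] → overlapped-by → candidate.
J [16:45, 19:55] → after → excluded.
K [19:20, 20:30] → after → excluded.
L [13:45, 19:40] → overlapped-by → candidate.
N [11:25, 19:20] → overlapped-by → candidate.
R [10:15, 11:50] → during → candidate.
S [06:30, 14:00] → overlaps → candidate.
Among candidates, latest start is 15:30 → H.

H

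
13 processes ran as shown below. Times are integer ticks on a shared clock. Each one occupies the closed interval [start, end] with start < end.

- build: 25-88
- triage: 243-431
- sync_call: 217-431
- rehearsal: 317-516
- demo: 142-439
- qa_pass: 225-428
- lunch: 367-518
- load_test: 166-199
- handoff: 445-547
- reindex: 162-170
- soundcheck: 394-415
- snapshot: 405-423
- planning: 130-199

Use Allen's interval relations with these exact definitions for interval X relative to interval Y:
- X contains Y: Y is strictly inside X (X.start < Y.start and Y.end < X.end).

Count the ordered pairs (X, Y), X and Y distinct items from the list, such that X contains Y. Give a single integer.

19

Checking all 156 ordered pairs for relation 'contains'; matching pairs in alphabetical order:
(demo, load_test): demo contains load_test ✓
(demo, qa_pass): demo contains qa_pass ✓
(demo, reindex): demo contains reindex ✓
(demo, snapshot): demo contains snapshot ✓
(demo, soundcheck): demo contains soundcheck ✓
(demo, sync_call): demo contains sync_call ✓
(demo, triage): demo contains triage ✓
(lunch, snapshot): lunch contains snapshot ✓
(lunch, soundcheck): lunch contains soundcheck ✓
(planning, reindex): planning contains reindex ✓
(qa_pass, snapshot): qa_pass contains snapshot ✓
(qa_pass, soundcheck): qa_pass contains soundcheck ✓
(rehearsal, snapshot): rehearsal contains snapshot ✓
(rehearsal, soundcheck): rehearsal contains soundcheck ✓
(sync_call, qa_pass): sync_call contains qa_pass ✓
(sync_call, snapshot): sync_call contains snapshot ✓
(sync_call, soundcheck): sync_call contains soundcheck ✓
(triage, snapshot): triage contains snapshot ✓
(triage, soundcheck): triage contains soundcheck ✓
Count: 19.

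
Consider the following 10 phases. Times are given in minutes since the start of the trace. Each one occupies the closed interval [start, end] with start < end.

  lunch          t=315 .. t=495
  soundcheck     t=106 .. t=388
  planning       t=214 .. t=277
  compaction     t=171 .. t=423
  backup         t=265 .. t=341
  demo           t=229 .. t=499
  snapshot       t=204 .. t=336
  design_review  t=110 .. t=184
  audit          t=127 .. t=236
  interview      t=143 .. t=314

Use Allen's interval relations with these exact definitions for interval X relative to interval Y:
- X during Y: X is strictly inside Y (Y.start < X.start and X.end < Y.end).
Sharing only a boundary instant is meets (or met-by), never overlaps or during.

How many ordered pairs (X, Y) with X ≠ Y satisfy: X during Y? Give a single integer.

Checking all 90 ordered pairs for relation 'during'; matching pairs in alphabetical order:
(audit, soundcheck): audit during soundcheck ✓
(backup, compaction): backup during compaction ✓
(backup, demo): backup during demo ✓
(backup, soundcheck): backup during soundcheck ✓
(design_review, soundcheck): design_review during soundcheck ✓
(interview, soundcheck): interview during soundcheck ✓
(lunch, demo): lunch during demo ✓
(planning, compaction): planning during compaction ✓
(planning, interview): planning during interview ✓
(planning, snapshot): planning during snapshot ✓
(planning, soundcheck): planning during soundcheck ✓
(snapshot, compaction): snapshot during compaction ✓
(snapshot, soundcheck): snapshot during soundcheck ✓
Count: 13.

13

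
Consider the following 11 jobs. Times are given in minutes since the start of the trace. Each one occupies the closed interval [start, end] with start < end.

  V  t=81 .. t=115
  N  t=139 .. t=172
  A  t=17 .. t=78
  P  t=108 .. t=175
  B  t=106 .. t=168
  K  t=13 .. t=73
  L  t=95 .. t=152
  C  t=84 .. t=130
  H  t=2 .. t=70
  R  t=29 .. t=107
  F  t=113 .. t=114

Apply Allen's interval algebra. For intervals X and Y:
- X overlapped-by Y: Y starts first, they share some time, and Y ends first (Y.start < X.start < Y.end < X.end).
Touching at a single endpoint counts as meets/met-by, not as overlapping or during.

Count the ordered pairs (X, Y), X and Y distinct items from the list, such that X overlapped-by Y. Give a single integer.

Checking all 110 ordered pairs for relation 'overlapped-by'; matching pairs in alphabetical order:
(A, H): A overlapped-by H ✓
(A, K): A overlapped-by K ✓
(B, C): B overlapped-by C ✓
(B, L): B overlapped-by L ✓
(B, R): B overlapped-by R ✓
(B, V): B overlapped-by V ✓
(C, R): C overlapped-by R ✓
(C, V): C overlapped-by V ✓
(K, H): K overlapped-by H ✓
(L, C): L overlapped-by C ✓
(L, R): L overlapped-by R ✓
(L, V): L overlapped-by V ✓
(N, B): N overlapped-by B ✓
(N, L): N overlapped-by L ✓
(P, B): P overlapped-by B ✓
(P, C): P overlapped-by C ✓
(P, L): P overlapped-by L ✓
(P, V): P overlapped-by V ✓
(R, A): R overlapped-by A ✓
(R, H): R overlapped-by H ✓
(R, K): R overlapped-by K ✓
(V, R): V overlapped-by R ✓
Count: 22.

22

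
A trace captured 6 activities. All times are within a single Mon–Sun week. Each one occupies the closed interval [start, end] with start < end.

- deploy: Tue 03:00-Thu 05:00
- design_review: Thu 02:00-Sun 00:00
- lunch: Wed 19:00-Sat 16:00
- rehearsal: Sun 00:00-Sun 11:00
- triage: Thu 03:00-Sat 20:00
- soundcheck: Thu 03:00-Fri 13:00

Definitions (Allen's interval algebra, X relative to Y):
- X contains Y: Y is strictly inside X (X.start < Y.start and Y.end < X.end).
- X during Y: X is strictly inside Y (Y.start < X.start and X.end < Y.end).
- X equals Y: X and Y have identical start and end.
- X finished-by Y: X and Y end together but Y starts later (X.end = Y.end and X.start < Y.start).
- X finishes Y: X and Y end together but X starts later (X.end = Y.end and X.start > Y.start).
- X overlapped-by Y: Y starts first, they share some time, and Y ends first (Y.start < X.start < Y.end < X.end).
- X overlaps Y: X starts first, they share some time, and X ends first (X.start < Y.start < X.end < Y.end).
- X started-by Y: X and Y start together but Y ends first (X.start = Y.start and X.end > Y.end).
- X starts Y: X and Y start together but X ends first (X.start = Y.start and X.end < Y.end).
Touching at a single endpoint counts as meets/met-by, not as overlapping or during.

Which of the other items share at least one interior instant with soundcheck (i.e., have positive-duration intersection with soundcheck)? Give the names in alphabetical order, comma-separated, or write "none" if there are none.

Target soundcheck = [Thu 03:00, Fri 13:00].
deploy [Tue 03:00, Thu 05:00] → overlaps → yes.
design_review [Thu 02:00, Sun 00:00] → contains → yes.
lunch [Wed 19:00, Sat 16:00] → contains → yes.
rehearsal [Sun 00:00, Sun 11:00] → after → no.
triage [Thu 03:00, Sat 20:00] → started-by → yes.
Result: deploy, design_review, lunch, triage.

deploy, design_review, lunch, triage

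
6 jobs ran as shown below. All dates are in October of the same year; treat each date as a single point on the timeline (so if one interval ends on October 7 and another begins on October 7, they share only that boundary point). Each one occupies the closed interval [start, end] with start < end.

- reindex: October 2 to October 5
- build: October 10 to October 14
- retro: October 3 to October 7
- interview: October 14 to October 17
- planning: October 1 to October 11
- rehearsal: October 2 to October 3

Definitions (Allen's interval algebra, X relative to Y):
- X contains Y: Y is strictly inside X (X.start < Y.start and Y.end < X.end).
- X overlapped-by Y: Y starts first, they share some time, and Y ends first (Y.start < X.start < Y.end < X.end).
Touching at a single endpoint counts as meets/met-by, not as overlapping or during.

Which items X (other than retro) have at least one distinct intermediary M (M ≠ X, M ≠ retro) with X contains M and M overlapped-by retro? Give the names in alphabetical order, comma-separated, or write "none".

none

Target retro = [October 3, October 7].
Intermediaries M with M overlapped-by retro: none.
Union: none.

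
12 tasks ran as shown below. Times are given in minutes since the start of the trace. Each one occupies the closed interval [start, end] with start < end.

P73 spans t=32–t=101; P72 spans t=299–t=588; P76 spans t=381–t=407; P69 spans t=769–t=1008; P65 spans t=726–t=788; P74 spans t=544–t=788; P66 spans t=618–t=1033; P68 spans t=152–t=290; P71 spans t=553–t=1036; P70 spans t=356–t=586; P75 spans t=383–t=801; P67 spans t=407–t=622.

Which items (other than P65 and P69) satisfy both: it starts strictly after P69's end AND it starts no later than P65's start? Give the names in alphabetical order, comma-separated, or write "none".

Conditions: its start is strictly after P69's end (X.start > t=1008) AND its start is no later than P65's start (X.start <= t=726).
P66: start t=618 > t=1008? ✗; start t=618 <= t=726? ✓ → no.
P67: start t=407 > t=1008? ✗; start t=407 <= t=726? ✓ → no.
P68: start t=152 > t=1008? ✗; start t=152 <= t=726? ✓ → no.
P70: start t=356 > t=1008? ✗; start t=356 <= t=726? ✓ → no.
P71: start t=553 > t=1008? ✗; start t=553 <= t=726? ✓ → no.
P72: start t=299 > t=1008? ✗; start t=299 <= t=726? ✓ → no.
P73: start t=32 > t=1008? ✗; start t=32 <= t=726? ✓ → no.
P74: start t=544 > t=1008? ✗; start t=544 <= t=726? ✓ → no.
P75: start t=383 > t=1008? ✗; start t=383 <= t=726? ✓ → no.
P76: start t=381 > t=1008? ✗; start t=381 <= t=726? ✓ → no.
Result: none.

none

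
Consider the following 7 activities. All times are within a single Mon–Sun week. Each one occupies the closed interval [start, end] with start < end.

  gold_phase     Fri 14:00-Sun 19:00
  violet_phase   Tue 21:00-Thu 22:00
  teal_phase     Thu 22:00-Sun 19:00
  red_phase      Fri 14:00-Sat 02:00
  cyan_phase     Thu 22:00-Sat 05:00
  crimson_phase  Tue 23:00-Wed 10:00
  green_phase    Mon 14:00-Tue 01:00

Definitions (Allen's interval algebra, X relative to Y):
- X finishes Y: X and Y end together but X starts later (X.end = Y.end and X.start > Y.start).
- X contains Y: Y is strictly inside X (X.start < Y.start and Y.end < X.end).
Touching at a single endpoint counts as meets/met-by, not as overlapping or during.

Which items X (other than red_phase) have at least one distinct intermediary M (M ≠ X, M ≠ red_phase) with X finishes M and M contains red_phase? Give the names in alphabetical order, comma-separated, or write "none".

Target red_phase = [Fri 14:00, Sat 02:00].
Intermediaries M with M contains red_phase: cyan_phase, teal_phase.
Via cyan_phase — items with X finishes cyan_phase: none.
Via teal_phase — items with X finishes teal_phase: gold_phase.
Union: gold_phase.

gold_phase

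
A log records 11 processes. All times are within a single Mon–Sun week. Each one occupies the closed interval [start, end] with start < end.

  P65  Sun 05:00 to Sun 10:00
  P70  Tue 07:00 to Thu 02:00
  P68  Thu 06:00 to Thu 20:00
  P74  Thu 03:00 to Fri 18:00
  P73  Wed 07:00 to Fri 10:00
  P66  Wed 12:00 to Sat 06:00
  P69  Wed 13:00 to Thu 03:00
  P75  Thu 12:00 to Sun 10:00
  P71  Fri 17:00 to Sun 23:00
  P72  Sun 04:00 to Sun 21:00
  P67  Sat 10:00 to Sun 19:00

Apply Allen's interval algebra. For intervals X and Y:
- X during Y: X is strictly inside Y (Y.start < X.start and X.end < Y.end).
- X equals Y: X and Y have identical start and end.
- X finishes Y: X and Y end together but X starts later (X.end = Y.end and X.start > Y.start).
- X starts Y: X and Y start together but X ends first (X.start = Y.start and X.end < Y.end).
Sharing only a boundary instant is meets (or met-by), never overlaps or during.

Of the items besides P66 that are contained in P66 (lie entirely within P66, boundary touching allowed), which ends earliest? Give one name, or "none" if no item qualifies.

Target P66 = [Wed 12:00, Sat 06:00].
P65 [Sun 05:00, Sun 10:00] → after → excluded.
P67 [Sat 10:00, Sun 19:00] → after → excluded.
P68 [Thu 06:00, Thu 20:00] → during → candidate.
P69 [Wed 13:00, Thu 03:00] → during → candidate.
P70 [Tue 07:00, Thu 02:00] → overlaps → excluded.
P71 [Fri 17:00, Sun 23:00] → overlapped-by → excluded.
P72 [Sun 04:00, Sun 21:00] → after → excluded.
P73 [Wed 07:00, Fri 10:00] → overlaps → excluded.
P74 [Thu 03:00, Fri 18:00] → during → candidate.
P75 [Thu 12:00, Sun 10:00] → overlapped-by → excluded.
Among candidates, earliest end is Thu 03:00 → P69.

P69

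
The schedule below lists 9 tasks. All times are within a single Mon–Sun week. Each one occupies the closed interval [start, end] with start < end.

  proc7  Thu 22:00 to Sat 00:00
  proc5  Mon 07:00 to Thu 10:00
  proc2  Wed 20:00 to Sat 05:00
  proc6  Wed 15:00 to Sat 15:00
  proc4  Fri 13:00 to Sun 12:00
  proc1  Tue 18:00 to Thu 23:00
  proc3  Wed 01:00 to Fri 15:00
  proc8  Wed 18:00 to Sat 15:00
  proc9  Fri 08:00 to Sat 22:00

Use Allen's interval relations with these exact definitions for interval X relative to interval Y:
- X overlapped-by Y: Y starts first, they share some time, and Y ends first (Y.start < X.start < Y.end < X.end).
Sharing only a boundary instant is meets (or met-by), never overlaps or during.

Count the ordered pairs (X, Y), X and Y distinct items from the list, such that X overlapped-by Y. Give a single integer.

25

Checking all 72 ordered pairs for relation 'overlapped-by'; matching pairs in alphabetical order:
(proc1, proc5): proc1 overlapped-by proc5 ✓
(proc2, proc1): proc2 overlapped-by proc1 ✓
(proc2, proc3): proc2 overlapped-by proc3 ✓
(proc2, proc5): proc2 overlapped-by proc5 ✓
(proc3, proc1): proc3 overlapped-by proc1 ✓
(proc3, proc5): proc3 overlapped-by proc5 ✓
(proc4, proc2): proc4 overlapped-by proc2 ✓
(proc4, proc3): proc4 overlapped-by proc3 ✓
(proc4, proc6): proc4 overlapped-by proc6 ✓
(proc4, proc7): proc4 overlapped-by proc7 ✓
(proc4, proc8): proc4 overlapped-by proc8 ✓
(proc4, proc9): proc4 overlapped-by proc9 ✓
(proc6, proc1): proc6 overlapped-by proc1 ✓
(proc6, proc3): proc6 overlapped-by proc3 ✓
(proc6, proc5): proc6 overlapped-by proc5 ✓
(proc7, proc1): proc7 overlapped-by proc1 ✓
(proc7, proc3): proc7 overlapped-by proc3 ✓
(proc8, proc1): proc8 overlapped-by proc1 ✓
(proc8, proc3): proc8 overlapped-by proc3 ✓
(proc8, proc5): proc8 overlapped-by proc5 ✓
(proc9, proc2): proc9 overlapped-by proc2 ✓
(proc9, proc3): proc9 overlapped-by proc3 ✓
(proc9, proc6): proc9 overlapped-by proc6 ✓
(proc9, proc7): proc9 overlapped-by proc7 ✓
... plus 1 further pairs not listed.
Count: 25.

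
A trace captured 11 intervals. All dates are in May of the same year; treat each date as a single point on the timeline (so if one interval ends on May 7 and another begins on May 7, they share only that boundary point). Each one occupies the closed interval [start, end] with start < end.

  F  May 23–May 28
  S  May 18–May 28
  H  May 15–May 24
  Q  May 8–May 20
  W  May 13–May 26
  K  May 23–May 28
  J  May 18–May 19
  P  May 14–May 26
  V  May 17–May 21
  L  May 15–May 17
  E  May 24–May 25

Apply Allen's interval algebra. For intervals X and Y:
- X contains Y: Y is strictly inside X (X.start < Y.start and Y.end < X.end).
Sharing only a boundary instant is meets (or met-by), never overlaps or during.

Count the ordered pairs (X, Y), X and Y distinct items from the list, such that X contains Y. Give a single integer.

18

Checking all 110 ordered pairs for relation 'contains'; matching pairs in alphabetical order:
(F, E): F contains E ✓
(H, J): H contains J ✓
(H, V): H contains V ✓
(K, E): K contains E ✓
(P, E): P contains E ✓
(P, H): P contains H ✓
(P, J): P contains J ✓
(P, L): P contains L ✓
(P, V): P contains V ✓
(Q, J): Q contains J ✓
(Q, L): Q contains L ✓
(S, E): S contains E ✓
(V, J): V contains J ✓
(W, E): W contains E ✓
(W, H): W contains H ✓
(W, J): W contains J ✓
(W, L): W contains L ✓
(W, V): W contains V ✓
Count: 18.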